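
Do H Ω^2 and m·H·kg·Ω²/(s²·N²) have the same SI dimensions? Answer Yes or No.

No

Left side:
  H = Wb/A (inductance = flux per current),
      = kg·m²·s⁻²·A⁻².
  Ω = V/A (resistance = voltage per current),
      = kg·m²·s⁻³·A⁻².
  So Ω² = kg²·m⁴·s⁻⁶·A⁻⁴.
  Combining: H·Ω² = (kg·m²·s⁻²·A⁻²) · (kg²·m⁴·s⁻⁶·A⁻⁴) = kg³·m⁶·s⁻⁸·A⁻⁶.
Right side:
  H = kg·m²·s⁻²·A⁻².
  Ω = kg·m²·s⁻³·A⁻².
  So Ω² = kg²·m⁴·s⁻⁶·A⁻⁴.
  N = kg·m·s⁻².
  So N⁻² = kg⁻²·m⁻²·s⁴.
  Combining: m·H·kg·s⁻²·Ω²·N⁻² = m · (kg·m²·s⁻²·A⁻²) · kg · s⁻² · (kg²·m⁴·s⁻⁶·A⁻⁴) · (kg⁻²·m⁻²·s⁴) = kg²·m⁵·s⁻⁶·A⁻⁶.
Left is kg³·m⁶·s⁻⁸·A⁻⁶; right is kg²·m⁵·s⁻⁶·A⁻⁶ — different.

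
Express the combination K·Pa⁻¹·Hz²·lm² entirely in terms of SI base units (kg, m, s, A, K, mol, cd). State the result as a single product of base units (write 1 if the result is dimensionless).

kg⁻¹·m·K·cd²

Pa = N/m² (pressure = force per area),
    = kg·m⁻¹·s⁻².
So Pa⁻¹ = kg⁻¹·m·s².
Hz = 1/s = s⁻¹ (frequency is cycles per second).
So Hz² = s⁻².
lm = cd·sr = cd (luminous flux; sr is dimensionless).
So lm² = cd².
Combining: K·Pa⁻¹·Hz²·lm² = K · (kg⁻¹·m·s²) · s⁻² · cd² = kg⁻¹·m·K·cd².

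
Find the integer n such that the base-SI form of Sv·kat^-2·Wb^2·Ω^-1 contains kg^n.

Sv = m²·s⁻².
kat = s⁻¹·mol.
So kat⁻² = s²·mol⁻².
Wb = kg·m²·s⁻²·A⁻¹.
So Wb² = kg²·m⁴·s⁻⁴·A⁻².
Ω = kg·m²·s⁻³·A⁻².
So Ω⁻¹ = kg⁻¹·m⁻²·s³·A².
Combining: Sv·kat⁻²·Wb²·Ω⁻¹ = (m²·s⁻²) · (s²·mol⁻²) · (kg²·m⁴·s⁻⁴·A⁻²) · (kg⁻¹·m⁻²·s³·A²) = kg·m⁴·s⁻¹·mol⁻².
The exponent of kg is 1.

1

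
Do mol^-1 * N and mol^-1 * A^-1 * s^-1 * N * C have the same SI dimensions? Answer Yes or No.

Yes

Left side:
  N = kg·m/s² = kg·m·s⁻² (force = mass × acceleration).
  Combining: mol⁻¹·N = mol⁻¹ · (kg·m·s⁻²) = kg·m·s⁻²·mol⁻¹.
Right side:
  N = kg·m/s² = kg·m·s⁻² (force = mass × acceleration).
  C = A·s = s·A (charge = current × time).
  Combining: mol⁻¹·A⁻¹·s⁻¹·N·C = mol⁻¹ · A⁻¹ · s⁻¹ · (kg·m·s⁻²) · (s·A) = kg·m·s⁻²·mol⁻¹.
Both reduce to kg·m·s⁻²·mol⁻¹.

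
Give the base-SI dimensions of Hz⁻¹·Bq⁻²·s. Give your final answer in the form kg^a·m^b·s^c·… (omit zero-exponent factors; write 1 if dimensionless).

Hz = 1/s = s⁻¹ (frequency is cycles per second).
So Hz⁻¹ = s.
Bq = 1/s = s⁻¹ (activity is decays per second).
So Bq⁻² = s².
Combining: Hz⁻¹·Bq⁻²·s = s · s² · s = s⁴.

s⁴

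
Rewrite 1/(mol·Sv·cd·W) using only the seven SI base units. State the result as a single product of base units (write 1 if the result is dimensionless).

Sv = J/kg (equivalent dose = energy per mass),
    = m²·s⁻².
So Sv⁻¹ = m⁻²·s².
W = J/s (power = energy per time),
    = kg·m²·s⁻³.
So W⁻¹ = kg⁻¹·m⁻²·s³.
Combining: mol⁻¹·Sv⁻¹·cd⁻¹·W⁻¹ = mol⁻¹ · (m⁻²·s²) · cd⁻¹ · (kg⁻¹·m⁻²·s³) = kg⁻¹·m⁻⁴·s⁵·mol⁻¹·cd⁻¹.

kg⁻¹·m⁻⁴·s⁵·mol⁻¹·cd⁻¹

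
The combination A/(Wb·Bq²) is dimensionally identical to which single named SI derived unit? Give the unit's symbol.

Wb = V·s (flux: a volt is a weber per second),
    = kg·m²·s⁻²·A⁻¹.
So Wb⁻¹ = kg⁻¹·m⁻²·s²·A.
Bq = 1/s = s⁻¹ (activity is decays per second).
So Bq⁻² = s².
Combining: A·Wb⁻¹·Bq⁻² = A · (kg⁻¹·m⁻²·s²·A) · s² = kg⁻¹·m⁻²·s⁴·A².
kg⁻¹·m⁻²·s⁴·A² is the base-SI form of the farad.

F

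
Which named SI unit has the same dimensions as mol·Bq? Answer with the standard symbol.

kat

Bq = s⁻¹.
Combining: mol·Bq = mol · s⁻¹ = s⁻¹·mol.
s⁻¹·mol is the base-SI form of the katal.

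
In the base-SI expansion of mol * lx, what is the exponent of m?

lx = lm/m² (illuminance = luminous flux per area),
    = m⁻²·cd.
Combining: mol·lx = mol · (m⁻²·cd) = m⁻²·mol·cd.
The exponent of m is -2.

-2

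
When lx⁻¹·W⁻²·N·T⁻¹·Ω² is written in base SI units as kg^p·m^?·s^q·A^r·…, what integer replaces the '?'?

3

lx = m⁻²·cd.
So lx⁻¹ = m²·cd⁻¹.
W = kg·m²·s⁻³.
So W⁻² = kg⁻²·m⁻⁴·s⁶.
N = kg·m·s⁻².
T = kg·s⁻²·A⁻¹.
So T⁻¹ = kg⁻¹·s²·A.
Ω = kg·m²·s⁻³·A⁻².
So Ω² = kg²·m⁴·s⁻⁶·A⁻⁴.
Combining: lx⁻¹·W⁻²·N·T⁻¹·Ω² = (m²·cd⁻¹) · (kg⁻²·m⁻⁴·s⁶) · (kg·m·s⁻²) · (kg⁻¹·s²·A) · (kg²·m⁴·s⁻⁶·A⁻⁴) = m³·A⁻³·cd⁻¹.
The exponent of m is 3.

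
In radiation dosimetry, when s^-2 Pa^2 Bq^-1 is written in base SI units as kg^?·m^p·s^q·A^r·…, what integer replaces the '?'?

Pa = N/m² (pressure = force per area),
    = kg·m⁻¹·s⁻².
So Pa² = kg²·m⁻²·s⁻⁴.
Bq = 1/s = s⁻¹ (activity is decays per second).
So Bq⁻¹ = s.
Combining: s⁻²·Pa²·Bq⁻¹ = s⁻² · (kg²·m⁻²·s⁻⁴) · s = kg²·m⁻²·s⁻⁵.
The exponent of kg is 2.

2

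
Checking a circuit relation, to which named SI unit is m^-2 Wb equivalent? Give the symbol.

T

Wb = V·s (flux: a volt is a weber per second),
    = kg·m²·s⁻²·A⁻¹.
Combining: m⁻²·Wb = m⁻² · (kg·m²·s⁻²·A⁻¹) = kg·s⁻²·A⁻¹.
kg·s⁻²·A⁻¹ is the base-SI form of the tesla.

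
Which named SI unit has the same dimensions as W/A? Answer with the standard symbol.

W = J/s (power = energy per time),
    = kg·m²·s⁻³.
Combining: A⁻¹·W = A⁻¹ · (kg·m²·s⁻³) = kg·m²·s⁻³·A⁻¹.
kg·m²·s⁻³·A⁻¹ is the base-SI form of the volt.

V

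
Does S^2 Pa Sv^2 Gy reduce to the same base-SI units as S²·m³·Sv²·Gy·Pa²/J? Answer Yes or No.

Yes

Left side:
  S = kg⁻¹·m⁻²·s³·A².
  So S² = kg⁻²·m⁻⁴·s⁶·A⁴.
  Pa = kg·m⁻¹·s⁻².
  Sv = m²·s⁻².
  So Sv² = m⁴·s⁻⁴.
  Gy = m²·s⁻².
  Combining: S²·Pa·Sv²·Gy = (kg⁻²·m⁻⁴·s⁶·A⁴) · (kg·m⁻¹·s⁻²) · (m⁴·s⁻⁴) · (m²·s⁻²) = kg⁻¹·m·s⁻²·A⁴.
Right side:
  S = 1/Ω (conductance is reciprocal resistance),
      = kg⁻¹·m⁻²·s³·A².
  So S² = kg⁻²·m⁻⁴·s⁶·A⁴.
  Sv = J/kg (equivalent dose = energy per mass),
      = m²·s⁻².
  So Sv² = m⁴·s⁻⁴.
  Gy = J/kg (absorbed dose = energy per mass),
      = m²·s⁻².
  J = N·m (work = force × distance),
      = kg·m²·s⁻².
  So J⁻¹ = kg⁻¹·m⁻²·s².
  Pa = N/m² (pressure = force per area),
      = kg·m⁻¹·s⁻².
  So Pa² = kg²·m⁻²·s⁻⁴.
  Combining: S²·m³·Sv²·Gy·J⁻¹·Pa² = (kg⁻²·m⁻⁴·s⁶·A⁴) · m³ · (m⁴·s⁻⁴) · (m²·s⁻²) · (kg⁻¹·m⁻²·s²) · (kg²·m⁻²·s⁻⁴) = kg⁻¹·m·s⁻²·A⁴.
Both reduce to kg⁻¹·m·s⁻²·A⁴.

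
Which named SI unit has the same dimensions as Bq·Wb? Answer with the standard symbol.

V

Bq = s⁻¹.
Wb = kg·m²·s⁻²·A⁻¹.
Combining: Bq·Wb = s⁻¹ · (kg·m²·s⁻²·A⁻¹) = kg·m²·s⁻³·A⁻¹.
kg·m²·s⁻³·A⁻¹ is the base-SI form of the volt.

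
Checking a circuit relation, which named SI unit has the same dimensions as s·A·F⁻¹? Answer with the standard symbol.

F = C/V (capacitance = charge per voltage),
    = A·s/(kg·m²·s⁻³·A⁻¹) (substituting C and V),
    = kg⁻¹·m⁻²·s⁴·A².
So F⁻¹ = kg·m²·s⁻⁴·A⁻².
Combining: s·A·F⁻¹ = s · A · (kg·m²·s⁻⁴·A⁻²) = kg·m²·s⁻³·A⁻¹.
kg·m²·s⁻³·A⁻¹ is the base-SI form of the volt.

V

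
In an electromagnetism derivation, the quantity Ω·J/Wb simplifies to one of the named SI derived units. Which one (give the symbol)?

Wb = V·s (flux: a volt is a weber per second),
    = kg·m²·s⁻²·A⁻¹.
So Wb⁻¹ = kg⁻¹·m⁻²·s²·A.
Ω = V/A (resistance = voltage per current),
    = kg·m²·s⁻³·A⁻².
J = N·m (work = force × distance),
    = kg·m²·s⁻².
Combining: Wb⁻¹·Ω·J = (kg⁻¹·m⁻²·s²·A) · (kg·m²·s⁻³·A⁻²) · (kg·m²·s⁻²) = kg·m²·s⁻³·A⁻¹.
kg·m²·s⁻³·A⁻¹ is the base-SI form of the volt.

V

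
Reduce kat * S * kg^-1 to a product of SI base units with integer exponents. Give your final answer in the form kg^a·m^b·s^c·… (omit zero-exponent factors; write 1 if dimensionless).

kg⁻²·m⁻²·s²·A²·mol

kat = mol/s = s⁻¹·mol (catalytic activity).
S = 1/Ω (conductance is reciprocal resistance),
    = kg⁻¹·m⁻²·s³·A².
Combining: kat·S·kg⁻¹ = (s⁻¹·mol) · (kg⁻¹·m⁻²·s³·A²) · kg⁻¹ = kg⁻²·m⁻²·s²·A²·mol.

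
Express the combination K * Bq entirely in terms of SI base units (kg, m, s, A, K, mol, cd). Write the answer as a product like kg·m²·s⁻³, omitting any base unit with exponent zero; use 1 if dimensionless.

Bq = 1/s = s⁻¹ (activity is decays per second).
Combining: K·Bq = K · s⁻¹ = s⁻¹·K.

s⁻¹·K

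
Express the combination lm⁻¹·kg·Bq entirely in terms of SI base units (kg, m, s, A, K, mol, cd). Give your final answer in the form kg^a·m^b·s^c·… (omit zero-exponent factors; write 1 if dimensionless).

lm = cd·sr = cd (luminous flux; sr is dimensionless).
So lm⁻¹ = cd⁻¹.
Bq = 1/s = s⁻¹ (activity is decays per second).
Combining: lm⁻¹·kg·Bq = cd⁻¹ · kg · s⁻¹ = kg·s⁻¹·cd⁻¹.

kg·s⁻¹·cd⁻¹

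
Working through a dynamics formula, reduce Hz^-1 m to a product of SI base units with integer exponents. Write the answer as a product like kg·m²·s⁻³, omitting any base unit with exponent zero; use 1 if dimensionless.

Hz = s⁻¹.
So Hz⁻¹ = s.
Combining: Hz⁻¹·m = s · m = m·s.

m·s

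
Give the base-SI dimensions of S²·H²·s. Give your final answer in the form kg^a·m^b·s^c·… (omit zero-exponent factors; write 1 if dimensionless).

S = 1/Ω (conductance is reciprocal resistance),
    = kg⁻¹·m⁻²·s³·A².
So S² = kg⁻²·m⁻⁴·s⁶·A⁴.
H = Wb/A (inductance = flux per current),
    = kg·m²·s⁻²·A⁻².
So H² = kg²·m⁴·s⁻⁴·A⁻⁴.
Combining: S²·H²·s = (kg⁻²·m⁻⁴·s⁶·A⁴) · (kg²·m⁴·s⁻⁴·A⁻⁴) · s = s³.

s³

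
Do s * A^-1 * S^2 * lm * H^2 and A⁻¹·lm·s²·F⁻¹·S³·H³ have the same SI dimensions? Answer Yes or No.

No

Left side:
  S = 1/Ω (conductance is reciprocal resistance),
      = kg⁻¹·m⁻²·s³·A².
  So S² = kg⁻²·m⁻⁴·s⁶·A⁴.
  lm = cd·sr = cd (luminous flux; sr is dimensionless).
  H = Wb/A (inductance = flux per current),
      = kg·m²·s⁻²·A⁻².
  So H² = kg²·m⁴·s⁻⁴·A⁻⁴.
  Combining: s·A⁻¹·S²·lm·H² = s · A⁻¹ · (kg⁻²·m⁻⁴·s⁶·A⁴) · cd · (kg²·m⁴·s⁻⁴·A⁻⁴) = s³·A⁻¹·cd.
Right side:
  lm = cd.
  F = kg⁻¹·m⁻²·s⁴·A².
  So F⁻¹ = kg·m²·s⁻⁴·A⁻².
  S = kg⁻¹·m⁻²·s³·A².
  So S³ = kg⁻³·m⁻⁶·s⁹·A⁶.
  H = kg·m²·s⁻²·A⁻².
  So H³ = kg³·m⁶·s⁻⁶·A⁻⁶.
  Combining: A⁻¹·lm·s²·F⁻¹·S³·H³ = A⁻¹ · cd · s² · (kg·m²·s⁻⁴·A⁻²) · (kg⁻³·m⁻⁶·s⁹·A⁶) · (kg³·m⁶·s⁻⁶·A⁻⁶) = kg·m²·s·A⁻³·cd.
Left is s³·A⁻¹·cd; right is kg·m²·s·A⁻³·cd — different.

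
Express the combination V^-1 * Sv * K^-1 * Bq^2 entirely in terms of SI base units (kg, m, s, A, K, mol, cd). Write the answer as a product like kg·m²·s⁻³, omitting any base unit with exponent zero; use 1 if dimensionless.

kg⁻¹·s⁻¹·A·K⁻¹

V = kg·m²·s⁻³·A⁻¹.
So V⁻¹ = kg⁻¹·m⁻²·s³·A.
Sv = m²·s⁻².
Bq = s⁻¹.
So Bq² = s⁻².
Combining: V⁻¹·Sv·K⁻¹·Bq² = (kg⁻¹·m⁻²·s³·A) · (m²·s⁻²) · K⁻¹ · s⁻² = kg⁻¹·s⁻¹·A·K⁻¹.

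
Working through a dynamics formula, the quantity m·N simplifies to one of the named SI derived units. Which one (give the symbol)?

N = kg·m/s² = kg·m·s⁻² (force = mass × acceleration).
Combining: m·N = m · (kg·m·s⁻²) = kg·m²·s⁻².
kg·m²·s⁻² is the base-SI form of the joule.

J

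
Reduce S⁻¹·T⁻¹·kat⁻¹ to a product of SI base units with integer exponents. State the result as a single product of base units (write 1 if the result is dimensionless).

m²·A⁻¹·mol⁻¹

S = kg⁻¹·m⁻²·s³·A².
So S⁻¹ = kg·m²·s⁻³·A⁻².
T = kg·s⁻²·A⁻¹.
So T⁻¹ = kg⁻¹·s²·A.
kat = s⁻¹·mol.
So kat⁻¹ = s·mol⁻¹.
Combining: S⁻¹·T⁻¹·kat⁻¹ = (kg·m²·s⁻³·A⁻²) · (kg⁻¹·s²·A) · (s·mol⁻¹) = m²·A⁻¹·mol⁻¹.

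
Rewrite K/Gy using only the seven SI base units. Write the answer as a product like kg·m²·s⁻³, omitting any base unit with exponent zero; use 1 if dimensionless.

Gy = J/kg (absorbed dose = energy per mass),
    = m²·s⁻².
So Gy⁻¹ = m⁻²·s².
Combining: Gy⁻¹·K = (m⁻²·s²) · K = m⁻²·s²·K.

m⁻²·s²·K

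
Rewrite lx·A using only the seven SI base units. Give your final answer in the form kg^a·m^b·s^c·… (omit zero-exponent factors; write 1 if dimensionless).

lx = m⁻²·cd.
Combining: lx·A = (m⁻²·cd) · A = m⁻²·A·cd.

m⁻²·A·cd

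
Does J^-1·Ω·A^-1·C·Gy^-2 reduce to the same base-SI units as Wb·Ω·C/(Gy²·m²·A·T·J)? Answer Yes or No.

Left side:
  J = kg·m²·s⁻².
  So J⁻¹ = kg⁻¹·m⁻²·s².
  Ω = kg·m²·s⁻³·A⁻².
  C = s·A.
  Gy = m²·s⁻².
  So Gy⁻² = m⁻⁴·s⁴.
  Combining: J⁻¹·Ω·A⁻¹·C·Gy⁻² = (kg⁻¹·m⁻²·s²) · (kg·m²·s⁻³·A⁻²) · A⁻¹ · (s·A) · (m⁻⁴·s⁴) = m⁻⁴·s⁴·A⁻².
Right side:
  Wb = V·s (flux: a volt is a weber per second),
      = kg·m²·s⁻²·A⁻¹.
  Ω = V/A (resistance = voltage per current),
      = kg·m²·s⁻³·A⁻².
  Gy = J/kg (absorbed dose = energy per mass),
      = m²·s⁻².
  So Gy⁻² = m⁻⁴·s⁴.
  C = A·s = s·A (charge = current × time).
  T = Wb/m² (flux density = flux per area),
      = kg·s⁻²·A⁻¹.
  So T⁻¹ = kg⁻¹·s²·A.
  J = N·m (work = force × distance),
      = kg·m²·s⁻².
  So J⁻¹ = kg⁻¹·m⁻²·s².
  Combining: Wb·Ω·Gy⁻²·C·m⁻²·A⁻¹·T⁻¹·J⁻¹ = (kg·m²·s⁻²·A⁻¹) · (kg·m²·s⁻³·A⁻²) · (m⁻⁴·s⁴) · (s·A) · m⁻² · A⁻¹ · (kg⁻¹·s²·A) · (kg⁻¹·m⁻²·s²) = m⁻⁴·s⁴·A⁻².
Both reduce to m⁻⁴·s⁴·A⁻².

Yes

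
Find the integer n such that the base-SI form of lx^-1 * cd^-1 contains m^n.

2

lx = lm/m² (illuminance = luminous flux per area),
    = m⁻²·cd.
So lx⁻¹ = m²·cd⁻¹.
Combining: lx⁻¹·cd⁻¹ = (m²·cd⁻¹) · cd⁻¹ = m²·cd⁻².
The exponent of m is 2.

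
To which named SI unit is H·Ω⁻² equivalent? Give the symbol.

F

H = kg·m²·s⁻²·A⁻².
Ω = kg·m²·s⁻³·A⁻².
So Ω⁻² = kg⁻²·m⁻⁴·s⁶·A⁴.
Combining: H·Ω⁻² = (kg·m²·s⁻²·A⁻²) · (kg⁻²·m⁻⁴·s⁶·A⁴) = kg⁻¹·m⁻²·s⁴·A².
kg⁻¹·m⁻²·s⁴·A² is the base-SI form of the farad.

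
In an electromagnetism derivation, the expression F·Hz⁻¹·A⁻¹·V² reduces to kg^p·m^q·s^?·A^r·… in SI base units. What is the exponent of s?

F = C/V (capacitance = charge per voltage),
    = A·s/(kg·m²·s⁻³·A⁻¹) (substituting C and V),
    = kg⁻¹·m⁻²·s⁴·A².
Hz = 1/s = s⁻¹ (frequency is cycles per second).
So Hz⁻¹ = s.
V = W/A (potential = power per current),
    = kg·m²·s⁻³·A⁻¹.
So V² = kg²·m⁴·s⁻⁶·A⁻².
Combining: F·Hz⁻¹·A⁻¹·V² = (kg⁻¹·m⁻²·s⁴·A²) · s · A⁻¹ · (kg²·m⁴·s⁻⁶·A⁻²) = kg·m²·s⁻¹·A⁻¹.
The exponent of s is -1.

-1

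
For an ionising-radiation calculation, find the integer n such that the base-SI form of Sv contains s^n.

-2

Sv = m²·s⁻².
The exponent of s is -2.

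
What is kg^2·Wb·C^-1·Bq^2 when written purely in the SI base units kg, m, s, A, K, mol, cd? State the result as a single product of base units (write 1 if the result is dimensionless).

Wb = kg·m²·s⁻²·A⁻¹.
C = s·A.
So C⁻¹ = s⁻¹·A⁻¹.
Bq = s⁻¹.
So Bq² = s⁻².
Combining: kg²·Wb·C⁻¹·Bq² = kg² · (kg·m²·s⁻²·A⁻¹) · (s⁻¹·A⁻¹) · s⁻² = kg³·m²·s⁻⁵·A⁻².

kg³·m²·s⁻⁵·A⁻²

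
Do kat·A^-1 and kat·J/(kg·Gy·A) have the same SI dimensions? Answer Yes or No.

Left side:
  kat = mol/s = s⁻¹·mol (catalytic activity).
  Combining: kat·A⁻¹ = (s⁻¹·mol) · A⁻¹ = s⁻¹·A⁻¹·mol.
Right side:
  kat = s⁻¹·mol.
  Gy = m²·s⁻².
  So Gy⁻¹ = m⁻²·s².
  J = kg·m²·s⁻².
  Combining: kg⁻¹·kat·Gy⁻¹·J·A⁻¹ = kg⁻¹ · (s⁻¹·mol) · (m⁻²·s²) · (kg·m²·s⁻²) · A⁻¹ = s⁻¹·A⁻¹·mol.
Both reduce to s⁻¹·A⁻¹·mol.

Yes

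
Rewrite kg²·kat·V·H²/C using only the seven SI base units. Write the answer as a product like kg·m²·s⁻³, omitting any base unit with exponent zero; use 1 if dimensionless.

kg⁵·m⁶·s⁻⁹·A⁻⁶·mol

C = s·A.
So C⁻¹ = s⁻¹·A⁻¹.
kat = s⁻¹·mol.
V = kg·m²·s⁻³·A⁻¹.
H = kg·m²·s⁻²·A⁻².
So H² = kg²·m⁴·s⁻⁴·A⁻⁴.
Combining: C⁻¹·kg²·kat·V·H² = (s⁻¹·A⁻¹) · kg² · (s⁻¹·mol) · (kg·m²·s⁻³·A⁻¹) · (kg²·m⁴·s⁻⁴·A⁻⁴) = kg⁵·m⁶·s⁻⁹·A⁻⁶·mol.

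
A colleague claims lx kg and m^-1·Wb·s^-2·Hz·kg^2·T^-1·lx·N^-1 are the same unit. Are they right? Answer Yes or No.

Left side:
  lx = m⁻²·cd.
  Combining: lx·kg = (m⁻²·cd) · kg = kg·m⁻²·cd.
Right side:
  Wb = kg·m²·s⁻²·A⁻¹.
  Hz = s⁻¹.
  T = kg·s⁻²·A⁻¹.
  So T⁻¹ = kg⁻¹·s²·A.
  lx = m⁻²·cd.
  N = kg·m·s⁻².
  So N⁻¹ = kg⁻¹·m⁻¹·s².
  Combining: m⁻¹·Wb·s⁻²·Hz·kg²·T⁻¹·lx·N⁻¹ = m⁻¹ · (kg·m²·s⁻²·A⁻¹) · s⁻² · s⁻¹ · kg² · (kg⁻¹·s²·A) · (m⁻²·cd) · (kg⁻¹·m⁻¹·s²) = kg·m⁻²·s⁻¹·cd.
Left is kg·m⁻²·cd; right is kg·m⁻²·s⁻¹·cd — different.

No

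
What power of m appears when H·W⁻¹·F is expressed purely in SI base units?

H = Wb/A (inductance = flux per current),
    = kg·m²·s⁻²·A⁻².
W = J/s (power = energy per time),
    = kg·m²·s⁻³.
So W⁻¹ = kg⁻¹·m⁻²·s³.
F = C/V (capacitance = charge per voltage),
    = A·s/(kg·m²·s⁻³·A⁻¹) (substituting C and V),
    = kg⁻¹·m⁻²·s⁴·A².
Combining: H·W⁻¹·F = (kg·m²·s⁻²·A⁻²) · (kg⁻¹·m⁻²·s³) · (kg⁻¹·m⁻²·s⁴·A²) = kg⁻¹·m⁻²·s⁵.
The exponent of m is -2.

-2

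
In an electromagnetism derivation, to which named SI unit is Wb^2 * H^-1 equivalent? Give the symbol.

J

Wb = V·s (flux: a volt is a weber per second),
    = kg·m²·s⁻²·A⁻¹.
So Wb² = kg²·m⁴·s⁻⁴·A⁻².
H = Wb/A (inductance = flux per current),
    = kg·m²·s⁻²·A⁻².
So H⁻¹ = kg⁻¹·m⁻²·s²·A².
Combining: Wb²·H⁻¹ = (kg²·m⁴·s⁻⁴·A⁻²) · (kg⁻¹·m⁻²·s²·A²) = kg·m²·s⁻².
kg·m²·s⁻² is the base-SI form of the joule.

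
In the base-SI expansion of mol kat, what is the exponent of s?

-1

kat = s⁻¹·mol.
Combining: mol·kat = mol · (s⁻¹·mol) = s⁻¹·mol².
The exponent of s is -1.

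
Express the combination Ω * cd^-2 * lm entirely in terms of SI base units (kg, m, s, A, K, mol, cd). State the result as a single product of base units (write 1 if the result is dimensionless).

kg·m²·s⁻³·A⁻²·cd⁻¹

Ω = kg·m²·s⁻³·A⁻².
lm = cd.
Combining: Ω·cd⁻²·lm = (kg·m²·s⁻³·A⁻²) · cd⁻² · cd = kg·m²·s⁻³·A⁻²·cd⁻¹.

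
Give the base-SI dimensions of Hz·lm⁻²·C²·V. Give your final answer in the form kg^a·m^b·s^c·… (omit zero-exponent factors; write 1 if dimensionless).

kg·m²·s⁻²·A·cd⁻²

Hz = 1/s = s⁻¹ (frequency is cycles per second).
lm = cd·sr = cd (luminous flux; sr is dimensionless).
So lm⁻² = cd⁻².
C = A·s = s·A (charge = current × time).
So C² = s²·A².
V = W/A (potential = power per current),
    = kg·m²·s⁻³·A⁻¹.
Combining: Hz·lm⁻²·C²·V = s⁻¹ · cd⁻² · (s²·A²) · (kg·m²·s⁻³·A⁻¹) = kg·m²·s⁻²·A·cd⁻².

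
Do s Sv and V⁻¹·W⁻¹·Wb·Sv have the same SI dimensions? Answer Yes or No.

Left side:
  Sv = J/kg (equivalent dose = energy per mass),
      = m²·s⁻².
  Combining: s·Sv = s · (m²·s⁻²) = m²·s⁻¹.
Right side:
  V = kg·m²·s⁻³·A⁻¹.
  So V⁻¹ = kg⁻¹·m⁻²·s³·A.
  W = kg·m²·s⁻³.
  So W⁻¹ = kg⁻¹·m⁻²·s³.
  Wb = kg·m²·s⁻²·A⁻¹.
  Sv = m²·s⁻².
  Combining: V⁻¹·W⁻¹·Wb·Sv = (kg⁻¹·m⁻²·s³·A) · (kg⁻¹·m⁻²·s³) · (kg·m²·s⁻²·A⁻¹) · (m²·s⁻²) = kg⁻¹·s².
Left is m²·s⁻¹; right is kg⁻¹·s² — different.

No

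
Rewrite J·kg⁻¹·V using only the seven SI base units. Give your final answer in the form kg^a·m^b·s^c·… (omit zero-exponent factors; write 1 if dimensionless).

kg·m⁴·s⁻⁵·A⁻¹

J = N·m (work = force × distance),
    = kg·m²·s⁻².
V = W/A (potential = power per current),
    = kg·m²·s⁻³·A⁻¹.
Combining: J·kg⁻¹·V = (kg·m²·s⁻²) · kg⁻¹ · (kg·m²·s⁻³·A⁻¹) = kg·m⁴·s⁻⁵·A⁻¹.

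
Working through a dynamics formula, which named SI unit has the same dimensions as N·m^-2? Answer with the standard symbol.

N = kg·m/s² = kg·m·s⁻² (force = mass × acceleration).
Combining: N·m⁻² = (kg·m·s⁻²) · m⁻² = kg·m⁻¹·s⁻².
kg·m⁻¹·s⁻² is the base-SI form of the pascal.

Pa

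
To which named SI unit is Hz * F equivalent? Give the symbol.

Hz = s⁻¹.
F = kg⁻¹·m⁻²·s⁴·A².
Combining: Hz·F = s⁻¹ · (kg⁻¹·m⁻²·s⁴·A²) = kg⁻¹·m⁻²·s³·A².
kg⁻¹·m⁻²·s³·A² is the base-SI form of the siemens.

S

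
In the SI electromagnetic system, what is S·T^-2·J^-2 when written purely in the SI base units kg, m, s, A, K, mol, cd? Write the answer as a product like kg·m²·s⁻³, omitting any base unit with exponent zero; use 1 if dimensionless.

kg⁻⁵·m⁻⁶·s¹¹·A⁴

S = 1/Ω (conductance is reciprocal resistance),
    = kg⁻¹·m⁻²·s³·A².
T = Wb/m² (flux density = flux per area),
    = kg·s⁻²·A⁻¹.
So T⁻² = kg⁻²·s⁴·A².
J = N·m (work = force × distance),
    = kg·m²·s⁻².
So J⁻² = kg⁻²·m⁻⁴·s⁴.
Combining: S·T⁻²·J⁻² = (kg⁻¹·m⁻²·s³·A²) · (kg⁻²·s⁴·A²) · (kg⁻²·m⁻⁴·s⁴) = kg⁻⁵·m⁻⁶·s¹¹·A⁴.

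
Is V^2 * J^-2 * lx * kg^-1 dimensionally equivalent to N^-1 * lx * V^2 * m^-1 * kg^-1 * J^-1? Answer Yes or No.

Left side:
  V = kg·m²·s⁻³·A⁻¹.
  So V² = kg²·m⁴·s⁻⁶·A⁻².
  J = kg·m²·s⁻².
  So J⁻² = kg⁻²·m⁻⁴·s⁴.
  lx = m⁻²·cd.
  Combining: V²·J⁻²·lx·kg⁻¹ = (kg²·m⁴·s⁻⁶·A⁻²) · (kg⁻²·m⁻⁴·s⁴) · (m⁻²·cd) · kg⁻¹ = kg⁻¹·m⁻²·s⁻²·A⁻²·cd.
Right side:
  N = kg·m·s⁻².
  So N⁻¹ = kg⁻¹·m⁻¹·s².
  lx = m⁻²·cd.
  V = kg·m²·s⁻³·A⁻¹.
  So V² = kg²·m⁴·s⁻⁶·A⁻².
  J = kg·m²·s⁻².
  So J⁻¹ = kg⁻¹·m⁻²·s².
  Combining: N⁻¹·lx·V²·m⁻¹·kg⁻¹·J⁻¹ = (kg⁻¹·m⁻¹·s²) · (m⁻²·cd) · (kg²·m⁴·s⁻⁶·A⁻²) · m⁻¹ · kg⁻¹ · (kg⁻¹·m⁻²·s²) = kg⁻¹·m⁻²·s⁻²·A⁻²·cd.
Both reduce to kg⁻¹·m⁻²·s⁻²·A⁻²·cd.

Yes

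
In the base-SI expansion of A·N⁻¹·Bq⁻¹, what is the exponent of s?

N = kg·m/s² = kg·m·s⁻² (force = mass × acceleration).
So N⁻¹ = kg⁻¹·m⁻¹·s².
Bq = 1/s = s⁻¹ (activity is decays per second).
So Bq⁻¹ = s.
Combining: A·N⁻¹·Bq⁻¹ = A · (kg⁻¹·m⁻¹·s²) · s = kg⁻¹·m⁻¹·s³·A.
The exponent of s is 3.

3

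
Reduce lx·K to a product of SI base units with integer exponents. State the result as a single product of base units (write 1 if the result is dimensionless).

lx = lm/m² (illuminance = luminous flux per area),
    = m⁻²·cd.
Combining: lx·K = (m⁻²·cd) · K = m⁻²·K·cd.

m⁻²·K·cd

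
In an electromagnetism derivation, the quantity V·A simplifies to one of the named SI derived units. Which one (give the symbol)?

V = kg·m²·s⁻³·A⁻¹.
Combining: V·A = (kg·m²·s⁻³·A⁻¹) · A = kg·m²·s⁻³.
kg·m²·s⁻³ is the base-SI form of the watt.

W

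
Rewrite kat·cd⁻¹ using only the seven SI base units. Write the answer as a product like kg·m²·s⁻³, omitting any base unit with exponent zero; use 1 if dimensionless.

kat = mol/s = s⁻¹·mol (catalytic activity).
Combining: kat·cd⁻¹ = (s⁻¹·mol) · cd⁻¹ = s⁻¹·mol·cd⁻¹.

s⁻¹·mol·cd⁻¹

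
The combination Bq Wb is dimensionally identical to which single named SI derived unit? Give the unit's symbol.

V

Bq = 1/s = s⁻¹ (activity is decays per second).
Wb = V·s (flux: a volt is a weber per second),
    = kg·m²·s⁻²·A⁻¹.
Combining: Bq·Wb = s⁻¹ · (kg·m²·s⁻²·A⁻¹) = kg·m²·s⁻³·A⁻¹.
kg·m²·s⁻³·A⁻¹ is the base-SI form of the volt.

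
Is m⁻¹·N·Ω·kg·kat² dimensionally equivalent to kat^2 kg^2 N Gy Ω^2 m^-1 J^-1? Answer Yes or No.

Left side:
  N = kg·m·s⁻².
  Ω = kg·m²·s⁻³·A⁻².
  kat = s⁻¹·mol.
  So kat² = s⁻²·mol².
  Combining: m⁻¹·N·Ω·kg·kat² = m⁻¹ · (kg·m·s⁻²) · (kg·m²·s⁻³·A⁻²) · kg · (s⁻²·mol²) = kg³·m²·s⁻⁷·A⁻²·mol².
Right side:
  kat = mol/s = s⁻¹·mol (catalytic activity).
  So kat² = s⁻²·mol².
  N = kg·m/s² = kg·m·s⁻² (force = mass × acceleration).
  Gy = J/kg (absorbed dose = energy per mass),
      = m²·s⁻².
  Ω = V/A (resistance = voltage per current),
      = kg·m²·s⁻³·A⁻².
  So Ω² = kg²·m⁴·s⁻⁶·A⁻⁴.
  J = N·m (work = force × distance),
      = kg·m²·s⁻².
  So J⁻¹ = kg⁻¹·m⁻²·s².
  Combining: kat²·kg²·N·Gy·Ω²·m⁻¹·J⁻¹ = (s⁻²·mol²) · kg² · (kg·m·s⁻²) · (m²·s⁻²) · (kg²·m⁴·s⁻⁶·A⁻⁴) · m⁻¹ · (kg⁻¹·m⁻²·s²) = kg⁴·m⁴·s⁻¹⁰·A⁻⁴·mol².
Left is kg³·m²·s⁻⁷·A⁻²·mol²; right is kg⁴·m⁴·s⁻¹⁰·A⁻⁴·mol² — different.

No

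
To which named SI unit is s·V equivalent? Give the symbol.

V = W/A (potential = power per current),
    = kg·m²·s⁻³·A⁻¹.
Combining: s·V = s · (kg·m²·s⁻³·A⁻¹) = kg·m²·s⁻²·A⁻¹.
kg·m²·s⁻²·A⁻¹ is the base-SI form of the weber.

Wb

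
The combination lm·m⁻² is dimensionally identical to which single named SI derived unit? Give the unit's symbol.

lx

lm = cd.
Combining: lm·m⁻² = cd · m⁻² = m⁻²·cd.
m⁻²·cd is the base-SI form of the lux.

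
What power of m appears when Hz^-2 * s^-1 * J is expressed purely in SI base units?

2

Hz = 1/s = s⁻¹ (frequency is cycles per second).
So Hz⁻² = s².
J = N·m (work = force × distance),
    = kg·m²·s⁻².
Combining: Hz⁻²·s⁻¹·J = s² · s⁻¹ · (kg·m²·s⁻²) = kg·m²·s⁻¹.
The exponent of m is 2.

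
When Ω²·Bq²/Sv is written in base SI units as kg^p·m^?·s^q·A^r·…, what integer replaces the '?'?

2

Ω = V/A (resistance = voltage per current),
    = kg·m²·s⁻³·A⁻².
So Ω² = kg²·m⁴·s⁻⁶·A⁻⁴.
Bq = 1/s = s⁻¹ (activity is decays per second).
So Bq² = s⁻².
Sv = J/kg (equivalent dose = energy per mass),
    = m²·s⁻².
So Sv⁻¹ = m⁻²·s².
Combining: Ω²·Bq²·Sv⁻¹ = (kg²·m⁴·s⁻⁶·A⁻⁴) · s⁻² · (m⁻²·s²) = kg²·m²·s⁻⁶·A⁻⁴.
The exponent of m is 2.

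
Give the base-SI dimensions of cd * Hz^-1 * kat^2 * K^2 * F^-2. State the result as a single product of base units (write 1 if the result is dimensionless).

kg²·m⁴·s⁻⁹·A⁻⁴·K²·mol²·cd

Hz = s⁻¹.
So Hz⁻¹ = s.
kat = s⁻¹·mol.
So kat² = s⁻²·mol².
F = kg⁻¹·m⁻²·s⁴·A².
So F⁻² = kg²·m⁴·s⁻⁸·A⁻⁴.
Combining: cd·Hz⁻¹·kat²·K²·F⁻² = cd · s · (s⁻²·mol²) · K² · (kg²·m⁴·s⁻⁸·A⁻⁴) = kg²·m⁴·s⁻⁹·A⁻⁴·K²·mol²·cd.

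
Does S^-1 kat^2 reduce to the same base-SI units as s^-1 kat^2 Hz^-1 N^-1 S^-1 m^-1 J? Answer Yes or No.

Left side:
  S = kg⁻¹·m⁻²·s³·A².
  So S⁻¹ = kg·m²·s⁻³·A⁻².
  kat = s⁻¹·mol.
  So kat² = s⁻²·mol².
  Combining: S⁻¹·kat² = (kg·m²·s⁻³·A⁻²) · (s⁻²·mol²) = kg·m²·s⁻⁵·A⁻²·mol².
Right side:
  kat = mol/s = s⁻¹·mol (catalytic activity).
  So kat² = s⁻²·mol².
  Hz = 1/s = s⁻¹ (frequency is cycles per second).
  So Hz⁻¹ = s.
  N = kg·m/s² = kg·m·s⁻² (force = mass × acceleration).
  So N⁻¹ = kg⁻¹·m⁻¹·s².
  S = 1/Ω (conductance is reciprocal resistance),
      = kg⁻¹·m⁻²·s³·A².
  So S⁻¹ = kg·m²·s⁻³·A⁻².
  J = N·m (work = force × distance),
      = kg·m²·s⁻².
  Combining: s⁻¹·kat²·Hz⁻¹·N⁻¹·S⁻¹·m⁻¹·J = s⁻¹ · (s⁻²·mol²) · s · (kg⁻¹·m⁻¹·s²) · (kg·m²·s⁻³·A⁻²) · m⁻¹ · (kg·m²·s⁻²) = kg·m²·s⁻⁵·A⁻²·mol².
Both reduce to kg·m²·s⁻⁵·A⁻²·mol².

Yes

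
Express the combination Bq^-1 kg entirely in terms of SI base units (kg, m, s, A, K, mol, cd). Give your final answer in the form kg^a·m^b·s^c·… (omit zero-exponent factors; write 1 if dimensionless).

kg·s

Bq = 1/s = s⁻¹ (activity is decays per second).
So Bq⁻¹ = s.
Combining: Bq⁻¹·kg = s · kg = kg·s.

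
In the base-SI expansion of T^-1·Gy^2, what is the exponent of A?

T = kg·s⁻²·A⁻¹.
So T⁻¹ = kg⁻¹·s²·A.
Gy = m²·s⁻².
So Gy² = m⁴·s⁻⁴.
Combining: T⁻¹·Gy² = (kg⁻¹·s²·A) · (m⁴·s⁻⁴) = kg⁻¹·m⁴·s⁻²·A.
The exponent of A is 1.

1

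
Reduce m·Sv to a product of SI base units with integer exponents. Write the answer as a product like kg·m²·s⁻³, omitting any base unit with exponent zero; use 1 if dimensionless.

m³·s⁻²

Sv = J/kg (equivalent dose = energy per mass),
    = m²·s⁻².
Combining: m·Sv = m · (m²·s⁻²) = m³·s⁻².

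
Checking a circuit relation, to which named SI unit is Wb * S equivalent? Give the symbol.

C

Wb = V·s (flux: a volt is a weber per second),
    = kg·m²·s⁻²·A⁻¹.
S = 1/Ω (conductance is reciprocal resistance),
    = kg⁻¹·m⁻²·s³·A².
Combining: Wb·S = (kg·m²·s⁻²·A⁻¹) · (kg⁻¹·m⁻²·s³·A²) = s·A.
s·A is the base-SI form of the coulomb.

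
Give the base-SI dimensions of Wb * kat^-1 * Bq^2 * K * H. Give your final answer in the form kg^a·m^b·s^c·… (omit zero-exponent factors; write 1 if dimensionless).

kg²·m⁴·s⁻⁵·A⁻³·K·mol⁻¹

Wb = kg·m²·s⁻²·A⁻¹.
kat = s⁻¹·mol.
So kat⁻¹ = s·mol⁻¹.
Bq = s⁻¹.
So Bq² = s⁻².
H = kg·m²·s⁻²·A⁻².
Combining: Wb·kat⁻¹·Bq²·K·H = (kg·m²·s⁻²·A⁻¹) · (s·mol⁻¹) · s⁻² · K · (kg·m²·s⁻²·A⁻²) = kg²·m⁴·s⁻⁵·A⁻³·K·mol⁻¹.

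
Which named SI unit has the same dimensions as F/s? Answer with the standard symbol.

F = C/V (capacitance = charge per voltage),
    = A·s/(kg·m²·s⁻³·A⁻¹) (substituting C and V),
    = kg⁻¹·m⁻²·s⁴·A².
Combining: F·s⁻¹ = (kg⁻¹·m⁻²·s⁴·A²) · s⁻¹ = kg⁻¹·m⁻²·s³·A².
kg⁻¹·m⁻²·s³·A² is the base-SI form of the siemens.

S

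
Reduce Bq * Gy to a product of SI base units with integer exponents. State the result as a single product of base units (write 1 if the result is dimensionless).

m²·s⁻³

Bq = 1/s = s⁻¹ (activity is decays per second).
Gy = J/kg (absorbed dose = energy per mass),
    = m²·s⁻².
Combining: Bq·Gy = s⁻¹ · (m²·s⁻²) = m²·s⁻³.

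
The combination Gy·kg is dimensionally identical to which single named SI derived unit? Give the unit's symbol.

J

Gy = J/kg (absorbed dose = energy per mass),
    = m²·s⁻².
Combining: Gy·kg = (m²·s⁻²) · kg = kg·m²·s⁻².
kg·m²·s⁻² is the base-SI form of the joule.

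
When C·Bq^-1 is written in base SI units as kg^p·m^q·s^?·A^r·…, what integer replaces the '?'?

C = s·A.
Bq = s⁻¹.
So Bq⁻¹ = s.
Combining: C·Bq⁻¹ = (s·A) · s = s²·A.
The exponent of s is 2.

2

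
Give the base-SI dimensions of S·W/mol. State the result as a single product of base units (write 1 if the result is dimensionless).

A²·mol⁻¹

S = kg⁻¹·m⁻²·s³·A².
W = kg·m²·s⁻³.
Combining: mol⁻¹·S·W = mol⁻¹ · (kg⁻¹·m⁻²·s³·A²) · (kg·m²·s⁻³) = A²·mol⁻¹.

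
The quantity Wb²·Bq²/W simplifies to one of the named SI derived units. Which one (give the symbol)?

Wb = V·s (flux: a volt is a weber per second),
    = kg·m²·s⁻²·A⁻¹.
So Wb² = kg²·m⁴·s⁻⁴·A⁻².
W = J/s (power = energy per time),
    = kg·m²·s⁻³.
So W⁻¹ = kg⁻¹·m⁻²·s³.
Bq = 1/s = s⁻¹ (activity is decays per second).
So Bq² = s⁻².
Combining: Wb²·W⁻¹·Bq² = (kg²·m⁴·s⁻⁴·A⁻²) · (kg⁻¹·m⁻²·s³) · s⁻² = kg·m²·s⁻³·A⁻².
kg·m²·s⁻³·A⁻² is the base-SI form of the ohm.

Ω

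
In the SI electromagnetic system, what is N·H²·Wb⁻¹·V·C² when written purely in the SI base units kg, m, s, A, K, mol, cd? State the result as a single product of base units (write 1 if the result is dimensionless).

N = kg·m·s⁻².
H = kg·m²·s⁻²·A⁻².
So H² = kg²·m⁴·s⁻⁴·A⁻⁴.
Wb = kg·m²·s⁻²·A⁻¹.
So Wb⁻¹ = kg⁻¹·m⁻²·s²·A.
V = kg·m²·s⁻³·A⁻¹.
C = s·A.
So C² = s²·A².
Combining: N·H²·Wb⁻¹·V·C² = (kg·m·s⁻²) · (kg²·m⁴·s⁻⁴·A⁻⁴) · (kg⁻¹·m⁻²·s²·A) · (kg·m²·s⁻³·A⁻¹) · (s²·A²) = kg³·m⁵·s⁻⁵·A⁻².

kg³·m⁵·s⁻⁵·A⁻²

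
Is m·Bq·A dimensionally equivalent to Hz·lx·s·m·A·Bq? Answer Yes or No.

Left side:
  Bq = 1/s = s⁻¹ (activity is decays per second).
  Combining: m·Bq·A = m · s⁻¹ · A = m·s⁻¹·A.
Right side:
  Hz = s⁻¹.
  lx = m⁻²·cd.
  Bq = s⁻¹.
  Combining: Hz·lx·s·m·A·Bq = s⁻¹ · (m⁻²·cd) · s · m · A · s⁻¹ = m⁻¹·s⁻¹·A·cd.
Left is m·s⁻¹·A; right is m⁻¹·s⁻¹·A·cd — different.

No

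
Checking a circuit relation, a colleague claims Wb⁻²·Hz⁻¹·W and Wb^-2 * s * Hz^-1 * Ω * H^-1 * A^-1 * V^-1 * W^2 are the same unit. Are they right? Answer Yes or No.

Yes

Left side:
  Wb = V·s (flux: a volt is a weber per second),
      = kg·m²·s⁻²·A⁻¹.
  So Wb⁻² = kg⁻²·m⁻⁴·s⁴·A².
  Hz = 1/s = s⁻¹ (frequency is cycles per second).
  So Hz⁻¹ = s.
  W = J/s (power = energy per time),
      = kg·m²·s⁻³.
  Combining: Wb⁻²·Hz⁻¹·W = (kg⁻²·m⁻⁴·s⁴·A²) · s · (kg·m²·s⁻³) = kg⁻¹·m⁻²·s²·A².
Right side:
  Wb = V·s (flux: a volt is a weber per second),
      = kg·m²·s⁻²·A⁻¹.
  So Wb⁻² = kg⁻²·m⁻⁴·s⁴·A².
  Hz = 1/s = s⁻¹ (frequency is cycles per second).
  So Hz⁻¹ = s.
  Ω = V/A (resistance = voltage per current),
      = kg·m²·s⁻³·A⁻².
  H = Wb/A (inductance = flux per current),
      = kg·m²·s⁻²·A⁻².
  So H⁻¹ = kg⁻¹·m⁻²·s²·A².
  V = W/A (potential = power per current),
      = kg·m²·s⁻³·A⁻¹.
  So V⁻¹ = kg⁻¹·m⁻²·s³·A.
  W = J/s (power = energy per time),
      = kg·m²·s⁻³.
  So W² = kg²·m⁴·s⁻⁶.
  Combining: Wb⁻²·s·Hz⁻¹·Ω·H⁻¹·A⁻¹·V⁻¹·W² = (kg⁻²·m⁻⁴·s⁴·A²) · s · s · (kg·m²·s⁻³·A⁻²) · (kg⁻¹·m⁻²·s²·A²) · A⁻¹ · (kg⁻¹·m⁻²·s³·A) · (kg²·m⁴·s⁻⁶) = kg⁻¹·m⁻²·s²·A².
Both reduce to kg⁻¹·m⁻²·s²·A².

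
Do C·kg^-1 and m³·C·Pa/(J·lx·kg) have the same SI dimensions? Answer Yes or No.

Left side:
  C = A·s = s·A (charge = current × time).
  Combining: C·kg⁻¹ = (s·A) · kg⁻¹ = kg⁻¹·s·A.
Right side:
  J = N·m (work = force × distance),
      = kg·m²·s⁻².
  So J⁻¹ = kg⁻¹·m⁻²·s².
  lx = lm/m² (illuminance = luminous flux per area),
      = m⁻²·cd.
  So lx⁻¹ = m²·cd⁻¹.
  C = A·s = s·A (charge = current × time).
  Pa = N/m² (pressure = force per area),
      = kg·m⁻¹·s⁻².
  Combining: m³·J⁻¹·lx⁻¹·kg⁻¹·C·Pa = m³ · (kg⁻¹·m⁻²·s²) · (m²·cd⁻¹) · kg⁻¹ · (s·A) · (kg·m⁻¹·s⁻²) = kg⁻¹·m²·s·A·cd⁻¹.
Left is kg⁻¹·s·A; right is kg⁻¹·m²·s·A·cd⁻¹ — different.

No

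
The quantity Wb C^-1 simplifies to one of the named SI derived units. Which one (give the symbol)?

Wb = V·s (flux: a volt is a weber per second),
    = kg·m²·s⁻²·A⁻¹.
C = A·s = s·A (charge = current × time).
So C⁻¹ = s⁻¹·A⁻¹.
Combining: Wb·C⁻¹ = (kg·m²·s⁻²·A⁻¹) · (s⁻¹·A⁻¹) = kg·m²·s⁻³·A⁻².
kg·m²·s⁻³·A⁻² is the base-SI form of the ohm.

Ω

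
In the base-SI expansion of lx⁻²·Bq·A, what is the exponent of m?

4

lx = lm/m² (illuminance = luminous flux per area),
    = m⁻²·cd.
So lx⁻² = m⁴·cd⁻².
Bq = 1/s = s⁻¹ (activity is decays per second).
Combining: lx⁻²·Bq·A = (m⁴·cd⁻²) · s⁻¹ · A = m⁴·s⁻¹·A·cd⁻².
The exponent of m is 4.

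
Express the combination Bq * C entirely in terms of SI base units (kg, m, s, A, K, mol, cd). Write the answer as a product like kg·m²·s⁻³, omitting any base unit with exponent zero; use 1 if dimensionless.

A

Bq = s⁻¹.
C = s·A.
Combining: Bq·C = s⁻¹ · (s·A) = A.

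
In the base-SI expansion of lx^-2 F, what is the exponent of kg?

lx = lm/m² (illuminance = luminous flux per area),
    = m⁻²·cd.
So lx⁻² = m⁴·cd⁻².
F = C/V (capacitance = charge per voltage),
    = A·s/(kg·m²·s⁻³·A⁻¹) (substituting C and V),
    = kg⁻¹·m⁻²·s⁴·A².
Combining: lx⁻²·F = (m⁴·cd⁻²) · (kg⁻¹·m⁻²·s⁴·A²) = kg⁻¹·m²·s⁴·A²·cd⁻².
The exponent of kg is -1.

-1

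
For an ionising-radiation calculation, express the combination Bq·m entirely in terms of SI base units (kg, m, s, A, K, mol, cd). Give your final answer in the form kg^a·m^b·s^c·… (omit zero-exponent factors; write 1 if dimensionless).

Bq = 1/s = s⁻¹ (activity is decays per second).
Combining: Bq·m = s⁻¹ · m = m·s⁻¹.

m·s⁻¹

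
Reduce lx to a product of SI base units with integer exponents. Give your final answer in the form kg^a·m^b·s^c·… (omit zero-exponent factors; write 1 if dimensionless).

lx = lm/m² (illuminance = luminous flux per area),
    = m⁻²·cd.

m⁻²·cd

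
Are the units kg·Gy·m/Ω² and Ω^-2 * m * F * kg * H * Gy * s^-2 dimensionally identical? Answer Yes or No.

Yes

Left side:
  Gy = m²·s⁻².
  Ω = kg·m²·s⁻³·A⁻².
  So Ω⁻² = kg⁻²·m⁻⁴·s⁶·A⁴.
  Combining: kg·Gy·Ω⁻²·m = kg · (m²·s⁻²) · (kg⁻²·m⁻⁴·s⁶·A⁴) · m = kg⁻¹·m⁻¹·s⁴·A⁴.
Right side:
  Ω = kg·m²·s⁻³·A⁻².
  So Ω⁻² = kg⁻²·m⁻⁴·s⁶·A⁴.
  F = kg⁻¹·m⁻²·s⁴·A².
  H = kg·m²·s⁻²·A⁻².
  Gy = m²·s⁻².
  Combining: Ω⁻²·m·F·kg·H·Gy·s⁻² = (kg⁻²·m⁻⁴·s⁶·A⁴) · m · (kg⁻¹·m⁻²·s⁴·A²) · kg · (kg·m²·s⁻²·A⁻²) · (m²·s⁻²) · s⁻² = kg⁻¹·m⁻¹·s⁴·A⁴.
Both reduce to kg⁻¹·m⁻¹·s⁴·A⁴.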